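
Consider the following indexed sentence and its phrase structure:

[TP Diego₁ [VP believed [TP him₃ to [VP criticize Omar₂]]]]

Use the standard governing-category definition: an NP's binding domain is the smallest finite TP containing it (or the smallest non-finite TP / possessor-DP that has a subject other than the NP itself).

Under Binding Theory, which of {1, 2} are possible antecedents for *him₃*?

*him* is a pronoun, so Principle B applies: it must be free in its binding domain.
Binding domain of *him₃*: the matrix TP, whose subject is Diego₁.
*Diego₁* c-commands the pronoun within its binding domain → coindexation would violate Principle B.
*Omar₂*: the pronoun c-commands this R-expression → coindexation would violate Principle C on *Omar₂*.

none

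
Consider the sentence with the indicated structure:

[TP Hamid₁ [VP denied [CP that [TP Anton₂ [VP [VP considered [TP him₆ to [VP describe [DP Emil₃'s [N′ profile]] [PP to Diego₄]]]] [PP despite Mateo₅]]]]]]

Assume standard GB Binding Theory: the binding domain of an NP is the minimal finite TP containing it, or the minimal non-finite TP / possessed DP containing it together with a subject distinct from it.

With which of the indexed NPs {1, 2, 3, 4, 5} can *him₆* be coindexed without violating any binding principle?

*him* is a pronoun, so Principle B applies: it must be free in its binding domain.
Binding domain of *him₆*: the embedded TP, whose subject is Anton₂.
*Hamid₁* c-commands the pronoun but from outside its binding domain, and is not c-commanded by it → coindexation permitted.
*Anton₂* c-commands the pronoun within its binding domain → coindexation would violate Principle B.
*Emil₃*: the pronoun c-commands this R-expression → coindexation would violate Principle C on *Emil₃*.
*Diego₄*: the pronoun c-commands this R-expression → coindexation would violate Principle C on *Diego₄*.
*Mateo₅* and the pronoun do not c-command one another → neither Principle B nor Principle C is at stake; coindexation permitted.

{1, 5}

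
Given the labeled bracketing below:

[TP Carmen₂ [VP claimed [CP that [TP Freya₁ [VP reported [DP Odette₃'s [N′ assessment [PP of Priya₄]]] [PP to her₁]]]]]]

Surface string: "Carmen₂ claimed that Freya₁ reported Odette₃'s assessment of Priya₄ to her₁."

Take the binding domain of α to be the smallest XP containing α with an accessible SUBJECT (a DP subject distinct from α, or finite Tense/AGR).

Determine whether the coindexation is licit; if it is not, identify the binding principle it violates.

The two coindexed NPs are *Freya₁* and *her₁*.
*her₁* is a pronoun. Its binding domain is the embedded TP, whose subject is Freya₁.
*Freya₁* c-commands it within that domain and carries the same index.
The pronoun is locally bound → Principle B violation.

Principle B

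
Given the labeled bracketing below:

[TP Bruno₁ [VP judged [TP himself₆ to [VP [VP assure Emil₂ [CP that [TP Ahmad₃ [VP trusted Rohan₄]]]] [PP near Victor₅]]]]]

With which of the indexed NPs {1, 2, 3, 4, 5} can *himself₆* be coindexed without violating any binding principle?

*himself* is an anaphor, so Principle A applies: it must be bound in its binding domain.
Binding domain of *himself₆*: the matrix TP, whose subject is Bruno₁.
*Bruno₁* c-commands the anaphor within its binding domain → licit binder.
*Emil₂* does not c-command the anaphor → cannot bind it.
*Ahmad₃* does not c-command the anaphor → cannot bind it.
*Rohan₄* does not c-command the anaphor → cannot bind it.
*Victor₅* does not c-command the anaphor → cannot bind it.

{1}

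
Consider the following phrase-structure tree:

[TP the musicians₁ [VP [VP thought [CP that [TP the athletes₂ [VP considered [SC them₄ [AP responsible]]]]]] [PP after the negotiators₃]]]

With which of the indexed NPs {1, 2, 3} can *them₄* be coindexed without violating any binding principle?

*them* is a pronoun, so Principle B applies: it must be free in its binding domain.
Binding domain of *them₄*: the embedded TP, whose subject is the athletes₂.
*the musicians₁* c-commands the pronoun but from outside its binding domain, and is not c-commanded by it → coindexation permitted.
*the athletes₂* c-commands the pronoun within its binding domain → coindexation would violate Principle B.
*the negotiators₃* and the pronoun do not c-command one another → neither Principle B nor Principle C is at stake; coindexation permitted.

{1, 3}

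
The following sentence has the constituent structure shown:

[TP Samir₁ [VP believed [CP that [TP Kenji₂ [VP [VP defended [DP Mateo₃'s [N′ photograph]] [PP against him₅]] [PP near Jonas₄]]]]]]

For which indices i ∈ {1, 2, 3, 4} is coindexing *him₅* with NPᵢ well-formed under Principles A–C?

*him* is a pronoun, so Principle B applies: it must be free in its binding domain.
Binding domain of *him₅*: the embedded TP, whose subject is Kenji₂.
*Samir₁* c-commands the pronoun but from outside its binding domain, and is not c-commanded by it → coindexation permitted.
*Kenji₂* c-commands the pronoun within its binding domain → coindexation would violate Principle B.
*Mateo₃* and the pronoun do not c-command one another → neither Principle B nor Principle C is at stake; coindexation permitted.
*Jonas₄* and the pronoun do not c-command one another → neither Principle B nor Principle C is at stake; coindexation permitted.

{1, 3, 4}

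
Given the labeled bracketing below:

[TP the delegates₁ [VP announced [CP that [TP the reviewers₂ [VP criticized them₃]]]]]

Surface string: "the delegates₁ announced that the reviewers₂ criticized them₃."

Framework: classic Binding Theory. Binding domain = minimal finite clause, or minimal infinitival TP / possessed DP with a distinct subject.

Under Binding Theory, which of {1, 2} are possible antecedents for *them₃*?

{1}

*them* is a pronoun, so Principle B applies: it must be free in its binding domain.
Binding domain of *them₃*: the embedded TP, whose subject is the reviewers₂.
*the delegates₁* c-commands the pronoun but from outside its binding domain, and is not c-commanded by it → coindexation permitted.
*the reviewers₂* c-commands the pronoun within its binding domain → coindexation would violate Principle B.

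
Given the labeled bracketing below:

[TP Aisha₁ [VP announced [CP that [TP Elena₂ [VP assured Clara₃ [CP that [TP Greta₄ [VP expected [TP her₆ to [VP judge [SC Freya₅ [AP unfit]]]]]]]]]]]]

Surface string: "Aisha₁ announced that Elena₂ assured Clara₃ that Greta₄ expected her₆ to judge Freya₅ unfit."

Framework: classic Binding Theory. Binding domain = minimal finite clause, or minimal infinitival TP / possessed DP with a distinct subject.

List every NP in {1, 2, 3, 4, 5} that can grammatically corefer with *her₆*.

{1, 2, 3}

*her* is a pronoun, so Principle B applies: it must be free in its binding domain.
Binding domain of *her₆*: the embedded TP, whose subject is Greta₄.
*Aisha₁* c-commands the pronoun but from outside its binding domain, and is not c-commanded by it → coindexation permitted.
*Elena₂* c-commands the pronoun but from outside its binding domain, and is not c-commanded by it → coindexation permitted.
*Clara₃* c-commands the pronoun but from outside its binding domain, and is not c-commanded by it → coindexation permitted.
*Greta₄* c-commands the pronoun within its binding domain → coindexation would violate Principle B.
*Freya₅*: the pronoun c-commands this R-expression → coindexation would violate Principle C on *Freya₅*.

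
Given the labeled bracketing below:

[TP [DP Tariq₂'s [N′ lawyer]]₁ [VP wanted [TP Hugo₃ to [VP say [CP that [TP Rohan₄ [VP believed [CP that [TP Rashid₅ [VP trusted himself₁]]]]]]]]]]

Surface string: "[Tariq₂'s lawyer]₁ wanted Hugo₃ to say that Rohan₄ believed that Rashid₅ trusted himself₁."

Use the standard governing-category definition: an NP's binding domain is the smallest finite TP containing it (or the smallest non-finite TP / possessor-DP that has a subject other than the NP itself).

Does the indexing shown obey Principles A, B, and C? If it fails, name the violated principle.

The two coindexed NPs are *[Tariq₂'s lawyer]₁* and *himself₁*.
*himself₁* is an anaphor. Principle A requires it to be bound within its binding domain — the embedded TP, whose subject is Rashid₅.
Within that domain it is c-commanded by *Rashid₅*, which does not share its index.
*[Tariq₂'s lawyer]₁* does c-command the anaphor, but from outside its binding domain.
The anaphor is unbound in its domain → Principle A violation.

Principle A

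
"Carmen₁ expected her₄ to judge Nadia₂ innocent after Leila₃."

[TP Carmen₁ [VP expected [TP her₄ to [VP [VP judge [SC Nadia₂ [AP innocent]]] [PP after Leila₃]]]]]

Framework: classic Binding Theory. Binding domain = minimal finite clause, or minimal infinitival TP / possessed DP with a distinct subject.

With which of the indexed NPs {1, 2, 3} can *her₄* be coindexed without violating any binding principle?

none

*her* is a pronoun, so Principle B applies: it must be free in its binding domain.
Binding domain of *her₄*: the matrix TP, whose subject is Carmen₁.
*Carmen₁* c-commands the pronoun within its binding domain → coindexation would violate Principle B.
*Nadia₂*: the pronoun c-commands this R-expression → coindexation would violate Principle C on *Nadia₂*.
*Leila₃*: the pronoun c-commands this R-expression → coindexation would violate Principle C on *Leila₃*.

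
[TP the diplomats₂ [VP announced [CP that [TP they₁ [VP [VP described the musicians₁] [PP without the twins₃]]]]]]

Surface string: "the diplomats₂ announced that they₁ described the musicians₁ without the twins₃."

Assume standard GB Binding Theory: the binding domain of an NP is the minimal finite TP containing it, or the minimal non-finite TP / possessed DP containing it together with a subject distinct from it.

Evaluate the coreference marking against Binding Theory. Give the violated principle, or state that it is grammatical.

Principle C

The two coindexed NPs are *they₁* and *the musicians₁*.
*the musicians₁* is an R-expression. Principle C requires it to be free everywhere.
*they₁* c-commands it and carries the same index.
The R-expression is bound → Principle C violation.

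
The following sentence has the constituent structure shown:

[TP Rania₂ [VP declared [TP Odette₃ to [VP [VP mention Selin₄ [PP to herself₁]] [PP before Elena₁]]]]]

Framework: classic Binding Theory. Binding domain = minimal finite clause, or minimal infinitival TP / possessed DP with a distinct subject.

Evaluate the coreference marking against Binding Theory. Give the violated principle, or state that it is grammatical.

The two coindexed NPs are *Elena₁* and *herself₁*.
*herself₁* is an anaphor. Principle A requires it to be bound within its binding domain — the embedded TP, whose subject is Odette₃.
Within that domain it is c-commanded by *Odette₃*, *Selin₄*, none of which share its index.
*Elena₁* does not c-command the anaphor at all.
The anaphor is unbound in its domain → Principle A violation.

Principle A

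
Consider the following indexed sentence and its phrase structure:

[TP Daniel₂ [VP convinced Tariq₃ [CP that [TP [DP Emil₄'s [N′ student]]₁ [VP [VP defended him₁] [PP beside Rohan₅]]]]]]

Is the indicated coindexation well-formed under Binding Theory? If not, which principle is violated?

The two coindexed NPs are *[Emil₄'s student]₁* and *him₁*.
*him₁* is a pronoun. Its binding domain is the embedded TP, whose subject is [Emil₄'s student]₁.
*[Emil₄'s student]₁* c-commands it within that domain and carries the same index.
The pronoun is locally bound → Principle B violation.

Principle B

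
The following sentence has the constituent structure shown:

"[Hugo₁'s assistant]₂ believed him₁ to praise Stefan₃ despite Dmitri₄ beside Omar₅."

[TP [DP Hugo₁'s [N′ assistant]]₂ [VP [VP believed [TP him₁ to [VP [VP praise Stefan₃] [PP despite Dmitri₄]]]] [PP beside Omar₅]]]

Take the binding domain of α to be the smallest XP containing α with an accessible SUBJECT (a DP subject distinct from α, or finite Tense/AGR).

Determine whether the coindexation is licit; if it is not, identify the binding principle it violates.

The two coindexed NPs are *Hugo₁* and *him₁*.
*him₁* is a pronoun; its binding domain is the matrix TP, whose subject is [Hugo₁'s assistant]₂. Within that domain it is c-commanded only by *[Hugo₁'s assistant]₂*, which carries a different index — the pronoun is free locally, so Principle B holds.
*Hugo₁* is an R-expression; *him₁* does not c-command it, and no other NP shares its index, so Principle C is satisfied.
All principles are respected.

grammatical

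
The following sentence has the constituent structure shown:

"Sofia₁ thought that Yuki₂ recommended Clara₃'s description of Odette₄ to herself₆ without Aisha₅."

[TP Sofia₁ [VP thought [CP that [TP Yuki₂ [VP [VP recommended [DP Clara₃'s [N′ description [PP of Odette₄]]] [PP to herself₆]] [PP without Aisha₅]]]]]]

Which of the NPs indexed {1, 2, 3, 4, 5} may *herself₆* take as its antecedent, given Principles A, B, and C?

*herself* is an anaphor, so Principle A applies: it must be bound in its binding domain.
Binding domain of *herself₆*: the embedded TP, whose subject is Yuki₂.
*Sofia₁* c-commands the anaphor but is outside its binding domain → cannot satisfy Principle A.
*Yuki₂* c-commands the anaphor within its binding domain → licit binder.
*Clara₃* does not c-command the anaphor → cannot bind it.
*Odette₄* does not c-command the anaphor → cannot bind it.
*Aisha₅* does not c-command the anaphor → cannot bind it.

{2}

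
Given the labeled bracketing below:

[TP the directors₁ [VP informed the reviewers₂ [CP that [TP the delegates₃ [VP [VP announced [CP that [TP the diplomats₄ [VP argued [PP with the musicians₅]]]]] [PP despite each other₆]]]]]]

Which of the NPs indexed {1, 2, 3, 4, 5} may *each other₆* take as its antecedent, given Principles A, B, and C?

{3}

*each other* is an anaphor, so Principle A applies: it must be bound in its binding domain.
Binding domain of *each other₆*: the embedded TP, whose subject is the delegates₃.
*the directors₁* c-commands the anaphor but is outside its binding domain → cannot satisfy Principle A.
*the reviewers₂* c-commands the anaphor but is outside its binding domain → cannot satisfy Principle A.
*the delegates₃* c-commands the anaphor within its binding domain → licit binder.
*the diplomats₄* does not c-command the anaphor → cannot bind it.
*the musicians₅* does not c-command the anaphor → cannot bind it.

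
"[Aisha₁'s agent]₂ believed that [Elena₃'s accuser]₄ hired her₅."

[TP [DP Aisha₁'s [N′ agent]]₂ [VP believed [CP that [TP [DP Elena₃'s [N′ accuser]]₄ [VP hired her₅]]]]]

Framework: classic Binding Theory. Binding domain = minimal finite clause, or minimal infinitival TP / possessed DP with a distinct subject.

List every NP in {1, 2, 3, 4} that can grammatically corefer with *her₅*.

{1, 2, 3}

*her* is a pronoun, so Principle B applies: it must be free in its binding domain.
Binding domain of *her₅*: the embedded TP, whose subject is [Elena₃'s accuser]₄.
*Aisha₁* and the pronoun do not c-command one another → neither Principle B nor Principle C is at stake; coindexation permitted.
*[Aisha₁'s agent]₂* c-commands the pronoun but from outside its binding domain, and is not c-commanded by it → coindexation permitted.
*Elena₃* and the pronoun do not c-command one another → neither Principle B nor Principle C is at stake; coindexation permitted.
*[Elena₃'s accuser]₄* c-commands the pronoun within its binding domain → coindexation would violate Principle B.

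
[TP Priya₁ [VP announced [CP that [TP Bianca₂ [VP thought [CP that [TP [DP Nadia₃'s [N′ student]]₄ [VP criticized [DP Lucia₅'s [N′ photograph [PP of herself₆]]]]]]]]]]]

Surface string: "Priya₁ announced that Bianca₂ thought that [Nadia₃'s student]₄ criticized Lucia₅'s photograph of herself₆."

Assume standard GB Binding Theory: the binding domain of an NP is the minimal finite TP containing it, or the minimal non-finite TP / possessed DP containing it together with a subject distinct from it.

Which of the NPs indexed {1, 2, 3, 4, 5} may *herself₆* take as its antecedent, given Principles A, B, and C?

*herself* is an anaphor, so Principle A applies: it must be bound in its binding domain.
Binding domain of *herself₆*: the possessed DP, whose subject is Lucia₅.
*Priya₁* c-commands the anaphor but is outside its binding domain → cannot satisfy Principle A.
*Bianca₂* c-commands the anaphor but is outside its binding domain → cannot satisfy Principle A.
*Nadia₃* does not c-command the anaphor → cannot bind it.
*[Nadia₃'s student]₄* c-commands the anaphor but is outside its binding domain → cannot satisfy Principle A.
*Lucia₅* c-commands the anaphor within its binding domain → licit binder.

{5}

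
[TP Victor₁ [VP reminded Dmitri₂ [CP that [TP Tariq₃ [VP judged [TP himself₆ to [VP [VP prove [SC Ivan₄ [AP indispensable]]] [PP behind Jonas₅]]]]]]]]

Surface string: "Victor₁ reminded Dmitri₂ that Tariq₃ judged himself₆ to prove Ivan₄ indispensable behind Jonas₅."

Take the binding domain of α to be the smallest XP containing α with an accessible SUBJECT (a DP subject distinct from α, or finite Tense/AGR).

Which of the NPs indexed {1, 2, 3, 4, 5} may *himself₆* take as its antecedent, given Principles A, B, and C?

{3}

*himself* is an anaphor, so Principle A applies: it must be bound in its binding domain.
Binding domain of *himself₆*: the embedded TP, whose subject is Tariq₃.
*Victor₁* c-commands the anaphor but is outside its binding domain → cannot satisfy Principle A.
*Dmitri₂* c-commands the anaphor but is outside its binding domain → cannot satisfy Principle A.
*Tariq₃* c-commands the anaphor within its binding domain → licit binder.
*Ivan₄* does not c-command the anaphor → cannot bind it.
*Jonas₅* does not c-command the anaphor → cannot bind it.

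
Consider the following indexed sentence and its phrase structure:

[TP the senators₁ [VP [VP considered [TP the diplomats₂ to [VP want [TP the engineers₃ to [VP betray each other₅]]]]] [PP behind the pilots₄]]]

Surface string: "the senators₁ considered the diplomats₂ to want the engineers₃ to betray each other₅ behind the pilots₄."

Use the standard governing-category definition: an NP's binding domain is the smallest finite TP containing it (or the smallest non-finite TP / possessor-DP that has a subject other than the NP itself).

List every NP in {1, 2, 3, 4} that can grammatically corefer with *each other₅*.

{3}

*each other* is an anaphor, so Principle A applies: it must be bound in its binding domain.
Binding domain of *each other₅*: the embedded TP, whose subject is the engineers₃.
*the senators₁* c-commands the anaphor but is outside its binding domain → cannot satisfy Principle A.
*the diplomats₂* c-commands the anaphor but is outside its binding domain → cannot satisfy Principle A.
*the engineers₃* c-commands the anaphor within its binding domain → licit binder.
*the pilots₄* does not c-command the anaphor → cannot bind it.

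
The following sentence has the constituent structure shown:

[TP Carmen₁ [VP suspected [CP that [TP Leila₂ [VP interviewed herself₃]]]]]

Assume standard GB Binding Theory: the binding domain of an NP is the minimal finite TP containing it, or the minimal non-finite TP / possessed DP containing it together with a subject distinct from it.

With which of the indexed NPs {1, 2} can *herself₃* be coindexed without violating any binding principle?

{2}

*herself* is an anaphor, so Principle A applies: it must be bound in its binding domain.
Binding domain of *herself₃*: the embedded TP, whose subject is Leila₂.
*Carmen₁* c-commands the anaphor but is outside its binding domain → cannot satisfy Principle A.
*Leila₂* c-commands the anaphor within its binding domain → licit binder.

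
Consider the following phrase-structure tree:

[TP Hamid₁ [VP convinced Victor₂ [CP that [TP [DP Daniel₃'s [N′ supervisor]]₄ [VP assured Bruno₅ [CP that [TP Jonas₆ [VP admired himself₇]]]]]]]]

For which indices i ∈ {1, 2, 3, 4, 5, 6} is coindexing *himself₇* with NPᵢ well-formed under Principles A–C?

{6}

*himself* is an anaphor, so Principle A applies: it must be bound in its binding domain.
Binding domain of *himself₇*: the embedded TP, whose subject is Jonas₆.
*Hamid₁* c-commands the anaphor but is outside its binding domain → cannot satisfy Principle A.
*Victor₂* c-commands the anaphor but is outside its binding domain → cannot satisfy Principle A.
*Daniel₃* does not c-command the anaphor → cannot bind it.
*[Daniel₃'s supervisor]₄* c-commands the anaphor but is outside its binding domain → cannot satisfy Principle A.
*Bruno₅* c-commands the anaphor but is outside its binding domain → cannot satisfy Principle A.
*Jonas₆* c-commands the anaphor within its binding domain → licit binder.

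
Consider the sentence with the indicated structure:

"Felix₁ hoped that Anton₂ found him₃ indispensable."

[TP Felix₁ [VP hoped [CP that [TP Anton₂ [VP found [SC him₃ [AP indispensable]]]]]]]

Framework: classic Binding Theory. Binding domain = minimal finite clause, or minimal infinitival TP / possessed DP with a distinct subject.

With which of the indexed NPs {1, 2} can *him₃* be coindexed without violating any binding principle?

{1}

*him* is a pronoun, so Principle B applies: it must be free in its binding domain.
Binding domain of *him₃*: the embedded TP, whose subject is Anton₂.
*Felix₁* c-commands the pronoun but from outside its binding domain, and is not c-commanded by it → coindexation permitted.
*Anton₂* c-commands the pronoun within its binding domain → coindexation would violate Principle B.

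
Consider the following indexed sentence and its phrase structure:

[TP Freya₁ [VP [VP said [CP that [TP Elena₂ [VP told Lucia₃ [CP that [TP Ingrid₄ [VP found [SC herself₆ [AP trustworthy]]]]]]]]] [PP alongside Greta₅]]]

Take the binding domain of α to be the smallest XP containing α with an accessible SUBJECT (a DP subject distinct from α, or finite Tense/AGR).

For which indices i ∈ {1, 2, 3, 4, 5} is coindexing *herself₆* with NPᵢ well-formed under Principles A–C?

{4}

*herself* is an anaphor, so Principle A applies: it must be bound in its binding domain.
Binding domain of *herself₆*: the embedded TP, whose subject is Ingrid₄.
*Freya₁* c-commands the anaphor but is outside its binding domain → cannot satisfy Principle A.
*Elena₂* c-commands the anaphor but is outside its binding domain → cannot satisfy Principle A.
*Lucia₃* c-commands the anaphor but is outside its binding domain → cannot satisfy Principle A.
*Ingrid₄* c-commands the anaphor within its binding domain → licit binder.
*Greta₅* does not c-command the anaphor → cannot bind it.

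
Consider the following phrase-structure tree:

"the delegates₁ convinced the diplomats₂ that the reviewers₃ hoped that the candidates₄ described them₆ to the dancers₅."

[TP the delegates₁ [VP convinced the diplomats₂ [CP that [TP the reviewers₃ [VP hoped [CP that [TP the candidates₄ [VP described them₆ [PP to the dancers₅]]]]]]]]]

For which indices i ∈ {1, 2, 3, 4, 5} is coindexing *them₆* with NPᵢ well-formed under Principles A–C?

{1, 2, 3}

*them* is a pronoun, so Principle B applies: it must be free in its binding domain.
Binding domain of *them₆*: the embedded TP, whose subject is the candidates₄.
*the delegates₁* c-commands the pronoun but from outside its binding domain, and is not c-commanded by it → coindexation permitted.
*the diplomats₂* c-commands the pronoun but from outside its binding domain, and is not c-commanded by it → coindexation permitted.
*the reviewers₃* c-commands the pronoun but from outside its binding domain, and is not c-commanded by it → coindexation permitted.
*the candidates₄* c-commands the pronoun within its binding domain → coindexation would violate Principle B.
*the dancers₅*: the pronoun c-commands this R-expression → coindexation would violate Principle C on *the dancers₅*.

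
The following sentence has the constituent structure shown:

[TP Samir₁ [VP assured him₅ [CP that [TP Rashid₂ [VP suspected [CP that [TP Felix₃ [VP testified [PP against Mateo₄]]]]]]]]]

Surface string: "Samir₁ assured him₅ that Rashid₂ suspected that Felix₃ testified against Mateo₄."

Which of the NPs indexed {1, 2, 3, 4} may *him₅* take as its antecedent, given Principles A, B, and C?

none

*him* is a pronoun, so Principle B applies: it must be free in its binding domain.
Binding domain of *him₅*: the matrix TP, whose subject is Samir₁.
*Samir₁* c-commands the pronoun within its binding domain → coindexation would violate Principle B.
*Rashid₂*: the pronoun c-commands this R-expression → coindexation would violate Principle C on *Rashid₂*.
*Felix₃*: the pronoun c-commands this R-expression → coindexation would violate Principle C on *Felix₃*.
*Mateo₄*: the pronoun c-commands this R-expression → coindexation would violate Principle C on *Mateo₄*.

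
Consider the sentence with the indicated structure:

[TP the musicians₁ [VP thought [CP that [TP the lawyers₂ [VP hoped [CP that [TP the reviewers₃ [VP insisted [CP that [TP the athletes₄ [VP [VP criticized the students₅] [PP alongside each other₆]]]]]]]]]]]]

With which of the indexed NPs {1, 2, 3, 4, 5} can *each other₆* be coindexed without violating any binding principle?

*each other* is an anaphor, so Principle A applies: it must be bound in its binding domain.
Binding domain of *each other₆*: the embedded TP, whose subject is the athletes₄.
*the musicians₁* c-commands the anaphor but is outside its binding domain → cannot satisfy Principle A.
*the lawyers₂* c-commands the anaphor but is outside its binding domain → cannot satisfy Principle A.
*the reviewers₃* c-commands the anaphor but is outside its binding domain → cannot satisfy Principle A.
*the athletes₄* c-commands the anaphor within its binding domain → licit binder.
*the students₅* does not c-command the anaphor → cannot bind it.

{4}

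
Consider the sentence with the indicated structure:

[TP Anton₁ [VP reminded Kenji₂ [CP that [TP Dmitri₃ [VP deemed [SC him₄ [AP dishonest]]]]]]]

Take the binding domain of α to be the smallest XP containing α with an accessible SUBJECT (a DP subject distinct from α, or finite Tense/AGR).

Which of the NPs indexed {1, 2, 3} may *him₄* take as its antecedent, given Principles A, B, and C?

{1, 2}

*him* is a pronoun, so Principle B applies: it must be free in its binding domain.
Binding domain of *him₄*: the embedded TP, whose subject is Dmitri₃.
*Anton₁* c-commands the pronoun but from outside its binding domain, and is not c-commanded by it → coindexation permitted.
*Kenji₂* c-commands the pronoun but from outside its binding domain, and is not c-commanded by it → coindexation permitted.
*Dmitri₃* c-commands the pronoun within its binding domain → coindexation would violate Principle B.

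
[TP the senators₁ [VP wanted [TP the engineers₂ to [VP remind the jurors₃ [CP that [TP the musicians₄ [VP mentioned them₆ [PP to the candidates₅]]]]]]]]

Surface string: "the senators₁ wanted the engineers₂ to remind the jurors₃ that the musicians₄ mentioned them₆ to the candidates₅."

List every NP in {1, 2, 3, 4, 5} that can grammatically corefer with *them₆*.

{1, 2, 3}

*them* is a pronoun, so Principle B applies: it must be free in its binding domain.
Binding domain of *them₆*: the embedded TP, whose subject is the musicians₄.
*the senators₁* c-commands the pronoun but from outside its binding domain, and is not c-commanded by it → coindexation permitted.
*the engineers₂* c-commands the pronoun but from outside its binding domain, and is not c-commanded by it → coindexation permitted.
*the jurors₃* c-commands the pronoun but from outside its binding domain, and is not c-commanded by it → coindexation permitted.
*the musicians₄* c-commands the pronoun within its binding domain → coindexation would violate Principle B.
*the candidates₅*: the pronoun c-commands this R-expression → coindexation would violate Principle C on *the candidates₅*.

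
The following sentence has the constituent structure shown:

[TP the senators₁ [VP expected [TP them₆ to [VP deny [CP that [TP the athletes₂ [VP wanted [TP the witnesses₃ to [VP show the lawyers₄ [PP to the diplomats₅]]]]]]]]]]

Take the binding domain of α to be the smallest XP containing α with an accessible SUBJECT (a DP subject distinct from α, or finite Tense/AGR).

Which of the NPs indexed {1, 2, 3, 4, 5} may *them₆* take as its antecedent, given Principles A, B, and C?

*them* is a pronoun, so Principle B applies: it must be free in its binding domain.
Binding domain of *them₆*: the matrix TP, whose subject is the senators₁.
*the senators₁* c-commands the pronoun within its binding domain → coindexation would violate Principle B.
*the athletes₂*: the pronoun c-commands this R-expression → coindexation would violate Principle C on *the athletes₂*.
*the witnesses₃*: the pronoun c-commands this R-expression → coindexation would violate Principle C on *the witnesses₃*.
*the lawyers₄*: the pronoun c-commands this R-expression → coindexation would violate Principle C on *the lawyers₄*.
*the diplomats₅*: the pronoun c-commands this R-expression → coindexation would violate Principle C on *the diplomats₅*.

none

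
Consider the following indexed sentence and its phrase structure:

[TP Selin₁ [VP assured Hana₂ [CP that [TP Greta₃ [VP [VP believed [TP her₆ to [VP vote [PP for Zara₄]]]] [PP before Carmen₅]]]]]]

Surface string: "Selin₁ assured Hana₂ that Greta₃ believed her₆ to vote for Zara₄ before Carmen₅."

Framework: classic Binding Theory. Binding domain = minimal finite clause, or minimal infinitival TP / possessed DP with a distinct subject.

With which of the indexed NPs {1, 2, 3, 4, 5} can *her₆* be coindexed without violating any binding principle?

{1, 2, 5}

*her* is a pronoun, so Principle B applies: it must be free in its binding domain.
Binding domain of *her₆*: the embedded TP, whose subject is Greta₃.
*Selin₁* c-commands the pronoun but from outside its binding domain, and is not c-commanded by it → coindexation permitted.
*Hana₂* c-commands the pronoun but from outside its binding domain, and is not c-commanded by it → coindexation permitted.
*Greta₃* c-commands the pronoun within its binding domain → coindexation would violate Principle B.
*Zara₄*: the pronoun c-commands this R-expression → coindexation would violate Principle C on *Zara₄*.
*Carmen₅* and the pronoun do not c-command one another → neither Principle B nor Principle C is at stake; coindexation permitted.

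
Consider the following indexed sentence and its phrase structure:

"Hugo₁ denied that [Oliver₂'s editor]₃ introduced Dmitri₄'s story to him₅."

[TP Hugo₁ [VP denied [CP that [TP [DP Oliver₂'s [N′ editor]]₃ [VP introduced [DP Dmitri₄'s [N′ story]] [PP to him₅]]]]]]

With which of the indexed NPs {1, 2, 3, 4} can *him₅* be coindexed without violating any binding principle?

*him* is a pronoun, so Principle B applies: it must be free in its binding domain.
Binding domain of *him₅*: the embedded TP, whose subject is [Oliver₂'s editor]₃.
*Hugo₁* c-commands the pronoun but from outside its binding domain, and is not c-commanded by it → coindexation permitted.
*Oliver₂* and the pronoun do not c-command one another → neither Principle B nor Principle C is at stake; coindexation permitted.
*[Oliver₂'s editor]₃* c-commands the pronoun within its binding domain → coindexation would violate Principle B.
*Dmitri₄* and the pronoun do not c-command one another → neither Principle B nor Principle C is at stake; coindexation permitted.

{1, 2, 4}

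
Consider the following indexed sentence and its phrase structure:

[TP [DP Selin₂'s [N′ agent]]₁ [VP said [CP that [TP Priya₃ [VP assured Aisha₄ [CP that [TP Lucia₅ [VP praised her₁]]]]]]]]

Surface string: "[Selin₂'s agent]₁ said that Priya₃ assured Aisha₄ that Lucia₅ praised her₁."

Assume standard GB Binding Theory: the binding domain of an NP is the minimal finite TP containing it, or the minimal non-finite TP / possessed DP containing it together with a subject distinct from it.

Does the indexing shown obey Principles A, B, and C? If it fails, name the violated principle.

grammatical

The two coindexed NPs are *[Selin₂'s agent]₁* and *her₁*.
*her₁* is a pronoun; its binding domain is the embedded TP, whose subject is Lucia₅. Within that domain it is c-commanded only by *Lucia₅*, which carries a different index — the pronoun is free locally, so Principle B holds.
*[Selin₂'s agent]₁* is an R-expression; *her₁* does not c-command it, and no other NP shares its index, so Principle C is satisfied.
All principles are respected.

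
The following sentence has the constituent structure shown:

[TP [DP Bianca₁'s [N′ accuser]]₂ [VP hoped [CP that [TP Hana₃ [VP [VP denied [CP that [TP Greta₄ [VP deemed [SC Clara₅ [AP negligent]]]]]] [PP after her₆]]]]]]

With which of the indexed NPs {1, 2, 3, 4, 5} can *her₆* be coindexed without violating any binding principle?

*her* is a pronoun, so Principle B applies: it must be free in its binding domain.
Binding domain of *her₆*: the embedded TP, whose subject is Hana₃.
*Bianca₁* and the pronoun do not c-command one another → neither Principle B nor Principle C is at stake; coindexation permitted.
*[Bianca₁'s accuser]₂* c-commands the pronoun but from outside its binding domain, and is not c-commanded by it → coindexation permitted.
*Hana₃* c-commands the pronoun within its binding domain → coindexation would violate Principle B.
*Greta₄* and the pronoun do not c-command one another → neither Principle B nor Principle C is at stake; coindexation permitted.
*Clara₅* and the pronoun do not c-command one another → neither Principle B nor Principle C is at stake; coindexation permitted.

{1, 2, 4, 5}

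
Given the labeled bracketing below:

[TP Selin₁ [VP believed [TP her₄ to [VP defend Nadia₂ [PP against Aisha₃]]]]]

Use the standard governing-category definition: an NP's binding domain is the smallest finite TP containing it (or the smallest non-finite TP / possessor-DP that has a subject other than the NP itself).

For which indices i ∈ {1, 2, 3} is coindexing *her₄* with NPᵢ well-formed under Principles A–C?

*her* is a pronoun, so Principle B applies: it must be free in its binding domain.
Binding domain of *her₄*: the matrix TP, whose subject is Selin₁.
*Selin₁* c-commands the pronoun within its binding domain → coindexation would violate Principle B.
*Nadia₂*: the pronoun c-commands this R-expression → coindexation would violate Principle C on *Nadia₂*.
*Aisha₃*: the pronoun c-commands this R-expression → coindexation would violate Principle C on *Aisha₃*.

none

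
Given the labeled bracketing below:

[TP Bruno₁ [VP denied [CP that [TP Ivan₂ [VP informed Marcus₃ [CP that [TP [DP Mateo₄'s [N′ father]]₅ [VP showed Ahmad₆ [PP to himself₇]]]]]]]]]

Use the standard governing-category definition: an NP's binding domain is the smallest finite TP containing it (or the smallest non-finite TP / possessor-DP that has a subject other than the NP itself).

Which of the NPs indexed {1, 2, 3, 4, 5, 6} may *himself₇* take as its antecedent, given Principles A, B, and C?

{5, 6}

*himself* is an anaphor, so Principle A applies: it must be bound in its binding domain.
Binding domain of *himself₇*: the embedded TP, whose subject is [Mateo₄'s father]₅.
*Bruno₁* c-commands the anaphor but is outside its binding domain → cannot satisfy Principle A.
*Ivan₂* c-commands the anaphor but is outside its binding domain → cannot satisfy Principle A.
*Marcus₃* c-commands the anaphor but is outside its binding domain → cannot satisfy Principle A.
*Mateo₄* does not c-command the anaphor → cannot bind it.
*[Mateo₄'s father]₅* c-commands the anaphor within its binding domain → licit binder.
*Ahmad₆* c-commands the anaphor within its binding domain → licit binder.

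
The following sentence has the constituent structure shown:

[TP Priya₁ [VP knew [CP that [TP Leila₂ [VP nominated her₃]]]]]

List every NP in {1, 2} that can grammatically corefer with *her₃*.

{1}

*her* is a pronoun, so Principle B applies: it must be free in its binding domain.
Binding domain of *her₃*: the embedded TP, whose subject is Leila₂.
*Priya₁* c-commands the pronoun but from outside its binding domain, and is not c-commanded by it → coindexation permitted.
*Leila₂* c-commands the pronoun within its binding domain → coindexation would violate Principle B.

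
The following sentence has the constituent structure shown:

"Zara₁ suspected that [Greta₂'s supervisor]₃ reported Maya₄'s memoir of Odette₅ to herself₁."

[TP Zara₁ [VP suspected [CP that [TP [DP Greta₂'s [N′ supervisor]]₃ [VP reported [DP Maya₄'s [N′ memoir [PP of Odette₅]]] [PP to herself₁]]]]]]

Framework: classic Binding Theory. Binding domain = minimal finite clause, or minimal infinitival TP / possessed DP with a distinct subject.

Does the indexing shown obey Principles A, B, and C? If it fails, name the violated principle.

Principle A

The two coindexed NPs are *Zara₁* and *herself₁*.
*herself₁* is an anaphor. Principle A requires it to be bound within its binding domain — the embedded TP, whose subject is [Greta₂'s supervisor]₃.
Within that domain it is c-commanded by *[Greta₂'s supervisor]₃*, which does not share its index.
*Zara₁* does c-command the anaphor, but from outside its binding domain.
The anaphor is unbound in its domain → Principle A violation.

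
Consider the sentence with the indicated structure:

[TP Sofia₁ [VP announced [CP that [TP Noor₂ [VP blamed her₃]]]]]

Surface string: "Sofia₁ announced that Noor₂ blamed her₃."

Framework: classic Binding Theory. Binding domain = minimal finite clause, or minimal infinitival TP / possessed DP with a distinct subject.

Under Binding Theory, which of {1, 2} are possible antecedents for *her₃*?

*her* is a pronoun, so Principle B applies: it must be free in its binding domain.
Binding domain of *her₃*: the embedded TP, whose subject is Noor₂.
*Sofia₁* c-commands the pronoun but from outside its binding domain, and is not c-commanded by it → coindexation permitted.
*Noor₂* c-commands the pronoun within its binding domain → coindexation would violate Principle B.

{1}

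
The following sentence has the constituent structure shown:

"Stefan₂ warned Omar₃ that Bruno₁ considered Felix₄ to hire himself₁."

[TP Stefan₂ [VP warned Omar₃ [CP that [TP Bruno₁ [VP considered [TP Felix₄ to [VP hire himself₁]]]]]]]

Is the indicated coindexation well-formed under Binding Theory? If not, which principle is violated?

Principle A

The two coindexed NPs are *Bruno₁* and *himself₁*.
*himself₁* is an anaphor. Principle A requires it to be bound within its binding domain — the embedded TP, whose subject is Felix₄.
Within that domain it is c-commanded by *Felix₄*, which does not share its index.
*Bruno₁* does c-command the anaphor, but from outside its binding domain.
The anaphor is unbound in its domain → Principle A violation.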